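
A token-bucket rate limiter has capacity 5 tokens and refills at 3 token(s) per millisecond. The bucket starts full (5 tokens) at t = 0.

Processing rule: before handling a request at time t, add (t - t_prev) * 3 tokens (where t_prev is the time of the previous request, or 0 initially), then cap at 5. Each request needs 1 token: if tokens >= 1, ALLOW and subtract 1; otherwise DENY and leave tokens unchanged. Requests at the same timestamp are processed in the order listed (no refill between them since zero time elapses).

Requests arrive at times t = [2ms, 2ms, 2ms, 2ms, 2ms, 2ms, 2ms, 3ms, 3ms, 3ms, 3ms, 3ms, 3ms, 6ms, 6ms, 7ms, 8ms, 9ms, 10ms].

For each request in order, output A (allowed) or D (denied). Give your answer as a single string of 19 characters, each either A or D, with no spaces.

Simulating step by step:
  req#1 t=2ms: ALLOW
  req#2 t=2ms: ALLOW
  req#3 t=2ms: ALLOW
  req#4 t=2ms: ALLOW
  req#5 t=2ms: ALLOW
  req#6 t=2ms: DENY
  req#7 t=2ms: DENY
  req#8 t=3ms: ALLOW
  req#9 t=3ms: ALLOW
  req#10 t=3ms: ALLOW
  req#11 t=3ms: DENY
  req#12 t=3ms: DENY
  req#13 t=3ms: DENY
  req#14 t=6ms: ALLOW
  req#15 t=6ms: ALLOW
  req#16 t=7ms: ALLOW
  req#17 t=8ms: ALLOW
  req#18 t=9ms: ALLOW
  req#19 t=10ms: ALLOW

Answer: AAAAADDAAADDDAAAAAA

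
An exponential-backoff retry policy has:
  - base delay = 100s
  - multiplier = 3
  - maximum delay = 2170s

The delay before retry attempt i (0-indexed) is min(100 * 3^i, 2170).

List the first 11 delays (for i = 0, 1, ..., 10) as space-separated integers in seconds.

Answer: 100 300 900 2170 2170 2170 2170 2170 2170 2170 2170

Derivation:
Computing each delay:
  i=0: min(100*3^0, 2170) = 100
  i=1: min(100*3^1, 2170) = 300
  i=2: min(100*3^2, 2170) = 900
  i=3: min(100*3^3, 2170) = 2170
  i=4: min(100*3^4, 2170) = 2170
  i=5: min(100*3^5, 2170) = 2170
  i=6: min(100*3^6, 2170) = 2170
  i=7: min(100*3^7, 2170) = 2170
  i=8: min(100*3^8, 2170) = 2170
  i=9: min(100*3^9, 2170) = 2170
  i=10: min(100*3^10, 2170) = 2170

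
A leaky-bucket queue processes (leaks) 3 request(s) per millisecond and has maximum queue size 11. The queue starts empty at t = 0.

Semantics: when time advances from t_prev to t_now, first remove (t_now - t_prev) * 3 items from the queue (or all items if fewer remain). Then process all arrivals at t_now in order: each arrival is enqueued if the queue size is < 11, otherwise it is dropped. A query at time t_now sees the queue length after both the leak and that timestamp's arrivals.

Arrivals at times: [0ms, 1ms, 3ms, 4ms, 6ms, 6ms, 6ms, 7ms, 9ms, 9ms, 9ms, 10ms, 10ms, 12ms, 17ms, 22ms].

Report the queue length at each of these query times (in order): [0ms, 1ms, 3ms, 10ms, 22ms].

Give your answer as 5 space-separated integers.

Queue lengths at query times:
  query t=0ms: backlog = 1
  query t=1ms: backlog = 1
  query t=3ms: backlog = 1
  query t=10ms: backlog = 2
  query t=22ms: backlog = 1

Answer: 1 1 1 2 1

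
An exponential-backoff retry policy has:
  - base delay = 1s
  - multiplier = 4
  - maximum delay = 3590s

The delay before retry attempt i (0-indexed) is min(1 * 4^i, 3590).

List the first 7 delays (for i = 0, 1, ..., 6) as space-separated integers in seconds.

Computing each delay:
  i=0: min(1*4^0, 3590) = 1
  i=1: min(1*4^1, 3590) = 4
  i=2: min(1*4^2, 3590) = 16
  i=3: min(1*4^3, 3590) = 64
  i=4: min(1*4^4, 3590) = 256
  i=5: min(1*4^5, 3590) = 1024
  i=6: min(1*4^6, 3590) = 3590

Answer: 1 4 16 64 256 1024 3590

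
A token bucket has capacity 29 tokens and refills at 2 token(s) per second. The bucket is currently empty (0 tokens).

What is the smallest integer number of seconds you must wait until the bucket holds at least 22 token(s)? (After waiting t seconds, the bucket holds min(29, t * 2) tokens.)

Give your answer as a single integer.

Answer: 11

Derivation:
Need t * 2 >= 22, so t >= 22/2.
Smallest integer t = ceil(22/2) = 11.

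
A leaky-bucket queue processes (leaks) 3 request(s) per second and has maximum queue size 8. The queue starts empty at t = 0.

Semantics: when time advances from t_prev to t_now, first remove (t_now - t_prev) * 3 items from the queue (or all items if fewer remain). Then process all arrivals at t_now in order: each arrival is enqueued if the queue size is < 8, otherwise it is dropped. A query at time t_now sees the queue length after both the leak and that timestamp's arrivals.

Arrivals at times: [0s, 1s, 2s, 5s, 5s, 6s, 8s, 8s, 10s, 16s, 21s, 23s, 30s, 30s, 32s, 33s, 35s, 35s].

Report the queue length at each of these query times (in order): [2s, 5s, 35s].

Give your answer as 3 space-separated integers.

Queue lengths at query times:
  query t=2s: backlog = 1
  query t=5s: backlog = 2
  query t=35s: backlog = 2

Answer: 1 2 2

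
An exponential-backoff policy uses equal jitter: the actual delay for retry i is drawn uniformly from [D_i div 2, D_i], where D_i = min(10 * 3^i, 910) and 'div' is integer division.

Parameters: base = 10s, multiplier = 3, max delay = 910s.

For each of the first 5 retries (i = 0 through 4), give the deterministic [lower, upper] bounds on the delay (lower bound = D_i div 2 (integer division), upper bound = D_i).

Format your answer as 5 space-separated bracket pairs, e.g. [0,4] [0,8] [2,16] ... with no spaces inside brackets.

Answer: [5,10] [15,30] [45,90] [135,270] [405,810]

Derivation:
Computing bounds per retry:
  i=0: D_i=min(10*3^0,910)=10, bounds=[5,10]
  i=1: D_i=min(10*3^1,910)=30, bounds=[15,30]
  i=2: D_i=min(10*3^2,910)=90, bounds=[45,90]
  i=3: D_i=min(10*3^3,910)=270, bounds=[135,270]
  i=4: D_i=min(10*3^4,910)=810, bounds=[405,810]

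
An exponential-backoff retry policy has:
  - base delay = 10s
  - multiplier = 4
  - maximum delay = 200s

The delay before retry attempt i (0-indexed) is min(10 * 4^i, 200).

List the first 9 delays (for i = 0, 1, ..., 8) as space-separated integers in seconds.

Computing each delay:
  i=0: min(10*4^0, 200) = 10
  i=1: min(10*4^1, 200) = 40
  i=2: min(10*4^2, 200) = 160
  i=3: min(10*4^3, 200) = 200
  i=4: min(10*4^4, 200) = 200
  i=5: min(10*4^5, 200) = 200
  i=6: min(10*4^6, 200) = 200
  i=7: min(10*4^7, 200) = 200
  i=8: min(10*4^8, 200) = 200

Answer: 10 40 160 200 200 200 200 200 200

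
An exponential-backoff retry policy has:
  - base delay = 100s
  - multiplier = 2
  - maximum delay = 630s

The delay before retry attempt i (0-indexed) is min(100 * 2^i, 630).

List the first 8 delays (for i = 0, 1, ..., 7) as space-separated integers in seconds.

Computing each delay:
  i=0: min(100*2^0, 630) = 100
  i=1: min(100*2^1, 630) = 200
  i=2: min(100*2^2, 630) = 400
  i=3: min(100*2^3, 630) = 630
  i=4: min(100*2^4, 630) = 630
  i=5: min(100*2^5, 630) = 630
  i=6: min(100*2^6, 630) = 630
  i=7: min(100*2^7, 630) = 630

Answer: 100 200 400 630 630 630 630 630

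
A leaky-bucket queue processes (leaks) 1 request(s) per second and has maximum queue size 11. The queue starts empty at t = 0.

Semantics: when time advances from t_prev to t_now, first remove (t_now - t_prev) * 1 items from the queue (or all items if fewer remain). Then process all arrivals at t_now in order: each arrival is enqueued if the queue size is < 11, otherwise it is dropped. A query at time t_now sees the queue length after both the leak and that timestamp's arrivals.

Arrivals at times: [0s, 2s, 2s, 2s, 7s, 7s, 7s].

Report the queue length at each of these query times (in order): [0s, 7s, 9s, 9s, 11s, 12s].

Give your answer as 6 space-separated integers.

Queue lengths at query times:
  query t=0s: backlog = 1
  query t=7s: backlog = 3
  query t=9s: backlog = 1
  query t=9s: backlog = 1
  query t=11s: backlog = 0
  query t=12s: backlog = 0

Answer: 1 3 1 1 0 0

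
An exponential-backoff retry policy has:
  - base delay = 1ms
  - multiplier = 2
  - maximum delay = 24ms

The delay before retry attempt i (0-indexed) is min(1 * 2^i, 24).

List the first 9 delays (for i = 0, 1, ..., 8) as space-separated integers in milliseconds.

Computing each delay:
  i=0: min(1*2^0, 24) = 1
  i=1: min(1*2^1, 24) = 2
  i=2: min(1*2^2, 24) = 4
  i=3: min(1*2^3, 24) = 8
  i=4: min(1*2^4, 24) = 16
  i=5: min(1*2^5, 24) = 24
  i=6: min(1*2^6, 24) = 24
  i=7: min(1*2^7, 24) = 24
  i=8: min(1*2^8, 24) = 24

Answer: 1 2 4 8 16 24 24 24 24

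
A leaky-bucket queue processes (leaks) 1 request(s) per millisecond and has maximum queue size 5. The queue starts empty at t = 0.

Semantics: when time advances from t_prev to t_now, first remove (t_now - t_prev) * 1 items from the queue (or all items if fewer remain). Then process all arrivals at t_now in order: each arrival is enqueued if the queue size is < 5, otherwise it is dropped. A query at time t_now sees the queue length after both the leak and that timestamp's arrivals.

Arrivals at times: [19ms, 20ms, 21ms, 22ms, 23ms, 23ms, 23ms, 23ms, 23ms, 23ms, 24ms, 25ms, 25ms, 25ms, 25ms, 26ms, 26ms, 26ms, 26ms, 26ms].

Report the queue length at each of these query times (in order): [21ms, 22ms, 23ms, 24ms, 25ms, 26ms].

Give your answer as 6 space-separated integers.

Answer: 1 1 5 5 5 5

Derivation:
Queue lengths at query times:
  query t=21ms: backlog = 1
  query t=22ms: backlog = 1
  query t=23ms: backlog = 5
  query t=24ms: backlog = 5
  query t=25ms: backlog = 5
  query t=26ms: backlog = 5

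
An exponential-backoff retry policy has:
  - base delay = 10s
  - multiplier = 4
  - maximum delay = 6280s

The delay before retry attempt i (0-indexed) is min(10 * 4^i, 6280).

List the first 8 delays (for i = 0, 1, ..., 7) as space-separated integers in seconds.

Answer: 10 40 160 640 2560 6280 6280 6280

Derivation:
Computing each delay:
  i=0: min(10*4^0, 6280) = 10
  i=1: min(10*4^1, 6280) = 40
  i=2: min(10*4^2, 6280) = 160
  i=3: min(10*4^3, 6280) = 640
  i=4: min(10*4^4, 6280) = 2560
  i=5: min(10*4^5, 6280) = 6280
  i=6: min(10*4^6, 6280) = 6280
  i=7: min(10*4^7, 6280) = 6280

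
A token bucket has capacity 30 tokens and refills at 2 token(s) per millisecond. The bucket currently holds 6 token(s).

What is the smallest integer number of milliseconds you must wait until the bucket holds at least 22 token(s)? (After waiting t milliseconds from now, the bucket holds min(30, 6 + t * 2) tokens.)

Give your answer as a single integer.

Need 6 + t * 2 >= 22, so t >= 16/2.
Smallest integer t = ceil(16/2) = 8.

Answer: 8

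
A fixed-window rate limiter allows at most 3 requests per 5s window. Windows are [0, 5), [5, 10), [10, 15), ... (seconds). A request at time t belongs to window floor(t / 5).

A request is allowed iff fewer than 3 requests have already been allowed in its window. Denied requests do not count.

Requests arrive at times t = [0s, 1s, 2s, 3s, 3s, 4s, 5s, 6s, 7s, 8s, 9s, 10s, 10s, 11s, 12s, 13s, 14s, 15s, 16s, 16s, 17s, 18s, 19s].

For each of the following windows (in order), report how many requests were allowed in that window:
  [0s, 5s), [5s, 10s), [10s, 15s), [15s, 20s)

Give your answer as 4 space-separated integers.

Processing requests:
  req#1 t=0s (window 0): ALLOW
  req#2 t=1s (window 0): ALLOW
  req#3 t=2s (window 0): ALLOW
  req#4 t=3s (window 0): DENY
  req#5 t=3s (window 0): DENY
  req#6 t=4s (window 0): DENY
  req#7 t=5s (window 1): ALLOW
  req#8 t=6s (window 1): ALLOW
  req#9 t=7s (window 1): ALLOW
  req#10 t=8s (window 1): DENY
  req#11 t=9s (window 1): DENY
  req#12 t=10s (window 2): ALLOW
  req#13 t=10s (window 2): ALLOW
  req#14 t=11s (window 2): ALLOW
  req#15 t=12s (window 2): DENY
  req#16 t=13s (window 2): DENY
  req#17 t=14s (window 2): DENY
  req#18 t=15s (window 3): ALLOW
  req#19 t=16s (window 3): ALLOW
  req#20 t=16s (window 3): ALLOW
  req#21 t=17s (window 3): DENY
  req#22 t=18s (window 3): DENY
  req#23 t=19s (window 3): DENY

Allowed counts by window: 3 3 3 3

Answer: 3 3 3 3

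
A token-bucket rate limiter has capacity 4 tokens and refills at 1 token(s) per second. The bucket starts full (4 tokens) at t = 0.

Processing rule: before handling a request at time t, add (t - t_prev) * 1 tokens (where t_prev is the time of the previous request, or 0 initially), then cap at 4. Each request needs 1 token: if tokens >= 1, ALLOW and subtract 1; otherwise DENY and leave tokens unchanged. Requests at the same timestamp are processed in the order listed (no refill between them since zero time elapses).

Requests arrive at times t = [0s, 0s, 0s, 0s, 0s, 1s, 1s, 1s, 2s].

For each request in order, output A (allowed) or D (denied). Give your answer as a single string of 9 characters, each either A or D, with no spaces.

Answer: AAAADADDA

Derivation:
Simulating step by step:
  req#1 t=0s: ALLOW
  req#2 t=0s: ALLOW
  req#3 t=0s: ALLOW
  req#4 t=0s: ALLOW
  req#5 t=0s: DENY
  req#6 t=1s: ALLOW
  req#7 t=1s: DENY
  req#8 t=1s: DENY
  req#9 t=2s: ALLOW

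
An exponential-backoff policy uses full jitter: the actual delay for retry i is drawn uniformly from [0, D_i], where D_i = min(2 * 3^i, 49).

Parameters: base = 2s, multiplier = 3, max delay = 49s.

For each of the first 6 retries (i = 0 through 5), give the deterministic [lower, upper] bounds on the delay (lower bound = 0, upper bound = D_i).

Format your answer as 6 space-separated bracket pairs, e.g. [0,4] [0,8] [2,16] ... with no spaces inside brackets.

Computing bounds per retry:
  i=0: D_i=min(2*3^0,49)=2, bounds=[0,2]
  i=1: D_i=min(2*3^1,49)=6, bounds=[0,6]
  i=2: D_i=min(2*3^2,49)=18, bounds=[0,18]
  i=3: D_i=min(2*3^3,49)=49, bounds=[0,49]
  i=4: D_i=min(2*3^4,49)=49, bounds=[0,49]
  i=5: D_i=min(2*3^5,49)=49, bounds=[0,49]

Answer: [0,2] [0,6] [0,18] [0,49] [0,49] [0,49]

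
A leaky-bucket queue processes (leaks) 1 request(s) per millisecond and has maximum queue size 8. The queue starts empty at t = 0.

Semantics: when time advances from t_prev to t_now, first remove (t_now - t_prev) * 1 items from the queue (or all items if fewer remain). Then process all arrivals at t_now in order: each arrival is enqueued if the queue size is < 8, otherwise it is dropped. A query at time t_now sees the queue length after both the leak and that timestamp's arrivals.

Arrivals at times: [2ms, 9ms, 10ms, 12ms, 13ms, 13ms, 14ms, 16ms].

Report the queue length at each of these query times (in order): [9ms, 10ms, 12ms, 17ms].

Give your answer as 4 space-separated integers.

Queue lengths at query times:
  query t=9ms: backlog = 1
  query t=10ms: backlog = 1
  query t=12ms: backlog = 1
  query t=17ms: backlog = 0

Answer: 1 1 1 0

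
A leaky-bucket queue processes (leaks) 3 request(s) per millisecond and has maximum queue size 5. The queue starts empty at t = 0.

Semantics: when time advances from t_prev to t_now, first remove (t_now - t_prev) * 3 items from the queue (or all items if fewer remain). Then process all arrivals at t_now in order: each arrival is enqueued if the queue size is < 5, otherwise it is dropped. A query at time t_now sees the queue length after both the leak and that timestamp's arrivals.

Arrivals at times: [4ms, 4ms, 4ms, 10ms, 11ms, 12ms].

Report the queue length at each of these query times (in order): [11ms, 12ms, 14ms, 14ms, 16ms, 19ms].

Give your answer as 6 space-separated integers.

Queue lengths at query times:
  query t=11ms: backlog = 1
  query t=12ms: backlog = 1
  query t=14ms: backlog = 0
  query t=14ms: backlog = 0
  query t=16ms: backlog = 0
  query t=19ms: backlog = 0

Answer: 1 1 0 0 0 0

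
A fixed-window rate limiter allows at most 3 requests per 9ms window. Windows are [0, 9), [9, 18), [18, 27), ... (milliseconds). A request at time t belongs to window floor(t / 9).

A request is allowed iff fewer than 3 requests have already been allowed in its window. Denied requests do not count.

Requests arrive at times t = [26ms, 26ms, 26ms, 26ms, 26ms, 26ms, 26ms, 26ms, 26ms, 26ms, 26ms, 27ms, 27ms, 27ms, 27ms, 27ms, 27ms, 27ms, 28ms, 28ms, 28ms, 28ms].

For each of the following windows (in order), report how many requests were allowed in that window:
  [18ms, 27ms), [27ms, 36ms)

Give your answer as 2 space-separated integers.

Answer: 3 3

Derivation:
Processing requests:
  req#1 t=26ms (window 2): ALLOW
  req#2 t=26ms (window 2): ALLOW
  req#3 t=26ms (window 2): ALLOW
  req#4 t=26ms (window 2): DENY
  req#5 t=26ms (window 2): DENY
  req#6 t=26ms (window 2): DENY
  req#7 t=26ms (window 2): DENY
  req#8 t=26ms (window 2): DENY
  req#9 t=26ms (window 2): DENY
  req#10 t=26ms (window 2): DENY
  req#11 t=26ms (window 2): DENY
  req#12 t=27ms (window 3): ALLOW
  req#13 t=27ms (window 3): ALLOW
  req#14 t=27ms (window 3): ALLOW
  req#15 t=27ms (window 3): DENY
  req#16 t=27ms (window 3): DENY
  req#17 t=27ms (window 3): DENY
  req#18 t=27ms (window 3): DENY
  req#19 t=28ms (window 3): DENY
  req#20 t=28ms (window 3): DENY
  req#21 t=28ms (window 3): DENY
  req#22 t=28ms (window 3): DENY

Allowed counts by window: 3 3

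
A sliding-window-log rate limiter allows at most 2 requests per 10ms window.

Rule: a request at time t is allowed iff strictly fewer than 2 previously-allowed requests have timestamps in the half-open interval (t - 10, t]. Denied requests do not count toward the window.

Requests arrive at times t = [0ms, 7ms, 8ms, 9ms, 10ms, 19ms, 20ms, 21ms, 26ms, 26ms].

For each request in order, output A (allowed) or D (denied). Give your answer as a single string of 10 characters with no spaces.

Tracking allowed requests in the window:
  req#1 t=0ms: ALLOW
  req#2 t=7ms: ALLOW
  req#3 t=8ms: DENY
  req#4 t=9ms: DENY
  req#5 t=10ms: ALLOW
  req#6 t=19ms: ALLOW
  req#7 t=20ms: ALLOW
  req#8 t=21ms: DENY
  req#9 t=26ms: DENY
  req#10 t=26ms: DENY

Answer: AADDAAADDD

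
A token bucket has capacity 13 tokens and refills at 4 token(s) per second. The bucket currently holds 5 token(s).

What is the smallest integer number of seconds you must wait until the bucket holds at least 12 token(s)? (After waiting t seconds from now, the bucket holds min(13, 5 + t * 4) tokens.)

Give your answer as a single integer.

Answer: 2

Derivation:
Need 5 + t * 4 >= 12, so t >= 7/4.
Smallest integer t = ceil(7/4) = 2.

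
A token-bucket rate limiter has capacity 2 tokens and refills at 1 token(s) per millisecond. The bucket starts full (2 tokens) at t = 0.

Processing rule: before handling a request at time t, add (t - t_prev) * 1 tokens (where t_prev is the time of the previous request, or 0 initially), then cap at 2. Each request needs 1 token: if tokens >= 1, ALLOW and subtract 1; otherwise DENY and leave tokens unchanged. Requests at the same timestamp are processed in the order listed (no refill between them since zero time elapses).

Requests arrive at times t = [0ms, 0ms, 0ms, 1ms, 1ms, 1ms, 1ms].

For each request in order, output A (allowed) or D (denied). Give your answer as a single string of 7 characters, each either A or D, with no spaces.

Answer: AADADDD

Derivation:
Simulating step by step:
  req#1 t=0ms: ALLOW
  req#2 t=0ms: ALLOW
  req#3 t=0ms: DENY
  req#4 t=1ms: ALLOW
  req#5 t=1ms: DENY
  req#6 t=1ms: DENY
  req#7 t=1ms: DENY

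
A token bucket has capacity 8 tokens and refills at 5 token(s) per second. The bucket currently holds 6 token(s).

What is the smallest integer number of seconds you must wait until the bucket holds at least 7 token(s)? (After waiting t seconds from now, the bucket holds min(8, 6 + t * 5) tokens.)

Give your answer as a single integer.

Need 6 + t * 5 >= 7, so t >= 1/5.
Smallest integer t = ceil(1/5) = 1.

Answer: 1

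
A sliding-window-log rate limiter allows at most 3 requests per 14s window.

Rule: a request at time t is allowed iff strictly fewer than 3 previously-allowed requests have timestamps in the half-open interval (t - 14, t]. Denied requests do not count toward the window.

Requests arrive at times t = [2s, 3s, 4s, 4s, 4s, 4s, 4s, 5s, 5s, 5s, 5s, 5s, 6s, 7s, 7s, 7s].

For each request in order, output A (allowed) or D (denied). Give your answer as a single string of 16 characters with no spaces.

Tracking allowed requests in the window:
  req#1 t=2s: ALLOW
  req#2 t=3s: ALLOW
  req#3 t=4s: ALLOW
  req#4 t=4s: DENY
  req#5 t=4s: DENY
  req#6 t=4s: DENY
  req#7 t=4s: DENY
  req#8 t=5s: DENY
  req#9 t=5s: DENY
  req#10 t=5s: DENY
  req#11 t=5s: DENY
  req#12 t=5s: DENY
  req#13 t=6s: DENY
  req#14 t=7s: DENY
  req#15 t=7s: DENY
  req#16 t=7s: DENY

Answer: AAADDDDDDDDDDDDD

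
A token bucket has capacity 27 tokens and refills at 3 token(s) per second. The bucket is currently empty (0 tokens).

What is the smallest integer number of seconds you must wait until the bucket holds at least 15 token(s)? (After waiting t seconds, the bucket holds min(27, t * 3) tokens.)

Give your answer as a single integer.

Need t * 3 >= 15, so t >= 15/3.
Smallest integer t = ceil(15/3) = 5.

Answer: 5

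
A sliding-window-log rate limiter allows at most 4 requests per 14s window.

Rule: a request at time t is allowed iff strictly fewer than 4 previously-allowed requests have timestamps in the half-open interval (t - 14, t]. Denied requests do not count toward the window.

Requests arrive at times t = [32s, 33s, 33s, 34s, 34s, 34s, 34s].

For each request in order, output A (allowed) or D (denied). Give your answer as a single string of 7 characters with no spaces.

Tracking allowed requests in the window:
  req#1 t=32s: ALLOW
  req#2 t=33s: ALLOW
  req#3 t=33s: ALLOW
  req#4 t=34s: ALLOW
  req#5 t=34s: DENY
  req#6 t=34s: DENY
  req#7 t=34s: DENY

Answer: AAAADDD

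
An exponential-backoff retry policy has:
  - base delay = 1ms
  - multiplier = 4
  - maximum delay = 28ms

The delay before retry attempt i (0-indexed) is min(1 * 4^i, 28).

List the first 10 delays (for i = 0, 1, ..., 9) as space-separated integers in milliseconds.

Answer: 1 4 16 28 28 28 28 28 28 28

Derivation:
Computing each delay:
  i=0: min(1*4^0, 28) = 1
  i=1: min(1*4^1, 28) = 4
  i=2: min(1*4^2, 28) = 16
  i=3: min(1*4^3, 28) = 28
  i=4: min(1*4^4, 28) = 28
  i=5: min(1*4^5, 28) = 28
  i=6: min(1*4^6, 28) = 28
  i=7: min(1*4^7, 28) = 28
  i=8: min(1*4^8, 28) = 28
  i=9: min(1*4^9, 28) = 28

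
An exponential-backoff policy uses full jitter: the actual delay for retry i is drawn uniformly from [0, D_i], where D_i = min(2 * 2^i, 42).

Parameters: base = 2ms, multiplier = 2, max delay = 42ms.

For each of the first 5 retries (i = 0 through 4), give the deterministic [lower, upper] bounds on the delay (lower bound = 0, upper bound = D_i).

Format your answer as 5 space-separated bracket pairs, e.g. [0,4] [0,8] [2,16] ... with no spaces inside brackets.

Computing bounds per retry:
  i=0: D_i=min(2*2^0,42)=2, bounds=[0,2]
  i=1: D_i=min(2*2^1,42)=4, bounds=[0,4]
  i=2: D_i=min(2*2^2,42)=8, bounds=[0,8]
  i=3: D_i=min(2*2^3,42)=16, bounds=[0,16]
  i=4: D_i=min(2*2^4,42)=32, bounds=[0,32]

Answer: [0,2] [0,4] [0,8] [0,16] [0,32]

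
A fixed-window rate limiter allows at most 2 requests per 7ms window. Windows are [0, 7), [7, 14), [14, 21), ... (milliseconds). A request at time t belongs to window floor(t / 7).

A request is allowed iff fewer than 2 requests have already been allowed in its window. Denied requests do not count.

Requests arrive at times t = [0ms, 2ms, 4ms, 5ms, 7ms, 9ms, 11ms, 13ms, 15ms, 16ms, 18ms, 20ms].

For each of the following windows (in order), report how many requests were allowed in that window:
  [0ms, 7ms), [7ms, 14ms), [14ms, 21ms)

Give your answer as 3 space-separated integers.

Processing requests:
  req#1 t=0ms (window 0): ALLOW
  req#2 t=2ms (window 0): ALLOW
  req#3 t=4ms (window 0): DENY
  req#4 t=5ms (window 0): DENY
  req#5 t=7ms (window 1): ALLOW
  req#6 t=9ms (window 1): ALLOW
  req#7 t=11ms (window 1): DENY
  req#8 t=13ms (window 1): DENY
  req#9 t=15ms (window 2): ALLOW
  req#10 t=16ms (window 2): ALLOW
  req#11 t=18ms (window 2): DENY
  req#12 t=20ms (window 2): DENY

Allowed counts by window: 2 2 2

Answer: 2 2 2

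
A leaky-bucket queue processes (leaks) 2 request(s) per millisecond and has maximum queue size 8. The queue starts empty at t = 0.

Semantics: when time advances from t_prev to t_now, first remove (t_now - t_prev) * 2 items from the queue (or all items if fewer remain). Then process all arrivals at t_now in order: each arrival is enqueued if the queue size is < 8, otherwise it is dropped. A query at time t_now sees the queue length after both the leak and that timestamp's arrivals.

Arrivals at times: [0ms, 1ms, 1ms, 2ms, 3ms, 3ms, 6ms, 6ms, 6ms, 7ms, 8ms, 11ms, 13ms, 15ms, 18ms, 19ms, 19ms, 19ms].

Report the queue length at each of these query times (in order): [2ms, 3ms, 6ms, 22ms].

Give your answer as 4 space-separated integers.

Answer: 1 2 3 0

Derivation:
Queue lengths at query times:
  query t=2ms: backlog = 1
  query t=3ms: backlog = 2
  query t=6ms: backlog = 3
  query t=22ms: backlog = 0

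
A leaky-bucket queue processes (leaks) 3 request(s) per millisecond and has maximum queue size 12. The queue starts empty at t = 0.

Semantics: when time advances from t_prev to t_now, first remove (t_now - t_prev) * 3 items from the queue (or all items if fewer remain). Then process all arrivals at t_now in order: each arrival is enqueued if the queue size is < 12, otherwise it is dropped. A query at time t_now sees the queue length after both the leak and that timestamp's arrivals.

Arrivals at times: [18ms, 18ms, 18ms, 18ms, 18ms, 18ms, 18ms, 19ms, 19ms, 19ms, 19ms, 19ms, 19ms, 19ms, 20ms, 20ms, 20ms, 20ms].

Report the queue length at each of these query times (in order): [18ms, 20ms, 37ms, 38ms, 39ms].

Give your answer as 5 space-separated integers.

Answer: 7 12 0 0 0

Derivation:
Queue lengths at query times:
  query t=18ms: backlog = 7
  query t=20ms: backlog = 12
  query t=37ms: backlog = 0
  query t=38ms: backlog = 0
  query t=39ms: backlog = 0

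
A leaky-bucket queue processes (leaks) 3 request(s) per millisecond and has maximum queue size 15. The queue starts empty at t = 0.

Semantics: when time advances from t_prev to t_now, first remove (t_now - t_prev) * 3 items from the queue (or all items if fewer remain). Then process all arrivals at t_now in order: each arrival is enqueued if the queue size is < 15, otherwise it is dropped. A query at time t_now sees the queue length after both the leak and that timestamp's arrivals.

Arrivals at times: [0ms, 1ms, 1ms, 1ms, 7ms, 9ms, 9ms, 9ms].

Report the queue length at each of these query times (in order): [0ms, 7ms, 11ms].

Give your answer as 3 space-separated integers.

Answer: 1 1 0

Derivation:
Queue lengths at query times:
  query t=0ms: backlog = 1
  query t=7ms: backlog = 1
  query t=11ms: backlog = 0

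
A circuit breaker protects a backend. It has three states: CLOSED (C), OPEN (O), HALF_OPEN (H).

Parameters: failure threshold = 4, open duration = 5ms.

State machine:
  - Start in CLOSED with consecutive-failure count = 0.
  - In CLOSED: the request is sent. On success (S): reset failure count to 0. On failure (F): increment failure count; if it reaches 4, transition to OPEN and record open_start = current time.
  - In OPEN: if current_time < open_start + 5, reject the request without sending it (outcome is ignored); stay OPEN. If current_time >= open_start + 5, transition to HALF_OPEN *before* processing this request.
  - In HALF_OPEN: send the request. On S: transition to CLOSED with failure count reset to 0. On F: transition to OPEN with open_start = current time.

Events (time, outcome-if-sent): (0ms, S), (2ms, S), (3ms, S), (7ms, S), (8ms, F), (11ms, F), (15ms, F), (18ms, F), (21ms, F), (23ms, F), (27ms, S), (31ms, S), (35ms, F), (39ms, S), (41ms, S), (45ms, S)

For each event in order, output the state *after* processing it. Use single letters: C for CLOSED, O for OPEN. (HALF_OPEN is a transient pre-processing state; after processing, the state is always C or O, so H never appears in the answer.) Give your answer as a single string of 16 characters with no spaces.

State after each event:
  event#1 t=0ms outcome=S: state=CLOSED
  event#2 t=2ms outcome=S: state=CLOSED
  event#3 t=3ms outcome=S: state=CLOSED
  event#4 t=7ms outcome=S: state=CLOSED
  event#5 t=8ms outcome=F: state=CLOSED
  event#6 t=11ms outcome=F: state=CLOSED
  event#7 t=15ms outcome=F: state=CLOSED
  event#8 t=18ms outcome=F: state=OPEN
  event#9 t=21ms outcome=F: state=OPEN
  event#10 t=23ms outcome=F: state=OPEN
  event#11 t=27ms outcome=S: state=OPEN
  event#12 t=31ms outcome=S: state=CLOSED
  event#13 t=35ms outcome=F: state=CLOSED
  event#14 t=39ms outcome=S: state=CLOSED
  event#15 t=41ms outcome=S: state=CLOSED
  event#16 t=45ms outcome=S: state=CLOSED

Answer: CCCCCCCOOOOCCCCC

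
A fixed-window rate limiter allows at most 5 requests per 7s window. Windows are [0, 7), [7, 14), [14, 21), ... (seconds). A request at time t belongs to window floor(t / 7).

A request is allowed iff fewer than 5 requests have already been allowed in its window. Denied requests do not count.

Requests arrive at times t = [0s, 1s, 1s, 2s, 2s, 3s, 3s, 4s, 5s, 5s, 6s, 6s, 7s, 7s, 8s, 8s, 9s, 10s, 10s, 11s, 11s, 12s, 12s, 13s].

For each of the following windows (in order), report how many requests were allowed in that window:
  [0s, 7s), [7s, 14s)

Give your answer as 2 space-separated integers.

Processing requests:
  req#1 t=0s (window 0): ALLOW
  req#2 t=1s (window 0): ALLOW
  req#3 t=1s (window 0): ALLOW
  req#4 t=2s (window 0): ALLOW
  req#5 t=2s (window 0): ALLOW
  req#6 t=3s (window 0): DENY
  req#7 t=3s (window 0): DENY
  req#8 t=4s (window 0): DENY
  req#9 t=5s (window 0): DENY
  req#10 t=5s (window 0): DENY
  req#11 t=6s (window 0): DENY
  req#12 t=6s (window 0): DENY
  req#13 t=7s (window 1): ALLOW
  req#14 t=7s (window 1): ALLOW
  req#15 t=8s (window 1): ALLOW
  req#16 t=8s (window 1): ALLOW
  req#17 t=9s (window 1): ALLOW
  req#18 t=10s (window 1): DENY
  req#19 t=10s (window 1): DENY
  req#20 t=11s (window 1): DENY
  req#21 t=11s (window 1): DENY
  req#22 t=12s (window 1): DENY
  req#23 t=12s (window 1): DENY
  req#24 t=13s (window 1): DENY

Allowed counts by window: 5 5

Answer: 5 5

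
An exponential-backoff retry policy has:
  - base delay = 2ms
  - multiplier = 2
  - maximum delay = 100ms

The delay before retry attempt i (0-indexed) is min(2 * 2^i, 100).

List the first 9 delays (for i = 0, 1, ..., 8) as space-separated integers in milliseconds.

Computing each delay:
  i=0: min(2*2^0, 100) = 2
  i=1: min(2*2^1, 100) = 4
  i=2: min(2*2^2, 100) = 8
  i=3: min(2*2^3, 100) = 16
  i=4: min(2*2^4, 100) = 32
  i=5: min(2*2^5, 100) = 64
  i=6: min(2*2^6, 100) = 100
  i=7: min(2*2^7, 100) = 100
  i=8: min(2*2^8, 100) = 100

Answer: 2 4 8 16 32 64 100 100 100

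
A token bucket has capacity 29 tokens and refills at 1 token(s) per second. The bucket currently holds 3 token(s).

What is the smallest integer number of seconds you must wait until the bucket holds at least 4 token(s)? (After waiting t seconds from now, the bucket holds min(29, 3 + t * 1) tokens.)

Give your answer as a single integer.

Answer: 1

Derivation:
Need 3 + t * 1 >= 4, so t >= 1/1.
Smallest integer t = ceil(1/1) = 1.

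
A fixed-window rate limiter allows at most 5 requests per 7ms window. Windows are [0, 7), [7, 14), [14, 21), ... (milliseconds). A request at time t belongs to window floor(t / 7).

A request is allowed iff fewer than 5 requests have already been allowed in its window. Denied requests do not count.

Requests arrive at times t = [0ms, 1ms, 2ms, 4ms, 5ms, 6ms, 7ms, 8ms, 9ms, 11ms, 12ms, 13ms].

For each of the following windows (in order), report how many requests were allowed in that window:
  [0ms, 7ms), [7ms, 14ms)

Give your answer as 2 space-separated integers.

Processing requests:
  req#1 t=0ms (window 0): ALLOW
  req#2 t=1ms (window 0): ALLOW
  req#3 t=2ms (window 0): ALLOW
  req#4 t=4ms (window 0): ALLOW
  req#5 t=5ms (window 0): ALLOW
  req#6 t=6ms (window 0): DENY
  req#7 t=7ms (window 1): ALLOW
  req#8 t=8ms (window 1): ALLOW
  req#9 t=9ms (window 1): ALLOW
  req#10 t=11ms (window 1): ALLOW
  req#11 t=12ms (window 1): ALLOW
  req#12 t=13ms (window 1): DENY

Allowed counts by window: 5 5

Answer: 5 5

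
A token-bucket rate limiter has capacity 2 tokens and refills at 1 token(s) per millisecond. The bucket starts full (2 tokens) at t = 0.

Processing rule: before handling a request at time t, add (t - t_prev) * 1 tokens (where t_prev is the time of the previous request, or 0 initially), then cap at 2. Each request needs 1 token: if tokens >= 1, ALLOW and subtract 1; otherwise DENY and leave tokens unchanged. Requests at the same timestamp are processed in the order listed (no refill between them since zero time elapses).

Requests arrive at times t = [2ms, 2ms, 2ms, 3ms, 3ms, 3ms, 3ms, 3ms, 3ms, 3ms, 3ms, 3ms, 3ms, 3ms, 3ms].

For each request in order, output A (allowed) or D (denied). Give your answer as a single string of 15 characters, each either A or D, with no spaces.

Simulating step by step:
  req#1 t=2ms: ALLOW
  req#2 t=2ms: ALLOW
  req#3 t=2ms: DENY
  req#4 t=3ms: ALLOW
  req#5 t=3ms: DENY
  req#6 t=3ms: DENY
  req#7 t=3ms: DENY
  req#8 t=3ms: DENY
  req#9 t=3ms: DENY
  req#10 t=3ms: DENY
  req#11 t=3ms: DENY
  req#12 t=3ms: DENY
  req#13 t=3ms: DENY
  req#14 t=3ms: DENY
  req#15 t=3ms: DENY

Answer: AADADDDDDDDDDDD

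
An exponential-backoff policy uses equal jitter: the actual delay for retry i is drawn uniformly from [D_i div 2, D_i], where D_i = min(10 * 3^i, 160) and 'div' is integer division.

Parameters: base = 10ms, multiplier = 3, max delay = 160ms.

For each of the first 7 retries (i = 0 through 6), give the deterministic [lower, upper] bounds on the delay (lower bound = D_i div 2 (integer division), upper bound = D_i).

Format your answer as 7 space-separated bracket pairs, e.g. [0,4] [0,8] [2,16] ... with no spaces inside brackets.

Computing bounds per retry:
  i=0: D_i=min(10*3^0,160)=10, bounds=[5,10]
  i=1: D_i=min(10*3^1,160)=30, bounds=[15,30]
  i=2: D_i=min(10*3^2,160)=90, bounds=[45,90]
  i=3: D_i=min(10*3^3,160)=160, bounds=[80,160]
  i=4: D_i=min(10*3^4,160)=160, bounds=[80,160]
  i=5: D_i=min(10*3^5,160)=160, bounds=[80,160]
  i=6: D_i=min(10*3^6,160)=160, bounds=[80,160]

Answer: [5,10] [15,30] [45,90] [80,160] [80,160] [80,160] [80,160]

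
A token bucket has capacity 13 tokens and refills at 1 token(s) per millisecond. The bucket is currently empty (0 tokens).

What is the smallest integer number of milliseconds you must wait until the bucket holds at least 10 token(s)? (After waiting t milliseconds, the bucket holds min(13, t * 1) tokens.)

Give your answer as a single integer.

Answer: 10

Derivation:
Need t * 1 >= 10, so t >= 10/1.
Smallest integer t = ceil(10/1) = 10.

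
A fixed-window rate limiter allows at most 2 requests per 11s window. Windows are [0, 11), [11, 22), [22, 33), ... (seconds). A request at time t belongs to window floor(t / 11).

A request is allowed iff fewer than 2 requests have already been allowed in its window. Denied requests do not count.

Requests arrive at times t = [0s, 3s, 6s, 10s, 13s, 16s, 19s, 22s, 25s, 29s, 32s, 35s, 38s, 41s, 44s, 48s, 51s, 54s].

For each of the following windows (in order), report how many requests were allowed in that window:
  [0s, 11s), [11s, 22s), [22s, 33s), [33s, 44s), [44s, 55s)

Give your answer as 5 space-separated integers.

Processing requests:
  req#1 t=0s (window 0): ALLOW
  req#2 t=3s (window 0): ALLOW
  req#3 t=6s (window 0): DENY
  req#4 t=10s (window 0): DENY
  req#5 t=13s (window 1): ALLOW
  req#6 t=16s (window 1): ALLOW
  req#7 t=19s (window 1): DENY
  req#8 t=22s (window 2): ALLOW
  req#9 t=25s (window 2): ALLOW
  req#10 t=29s (window 2): DENY
  req#11 t=32s (window 2): DENY
  req#12 t=35s (window 3): ALLOW
  req#13 t=38s (window 3): ALLOW
  req#14 t=41s (window 3): DENY
  req#15 t=44s (window 4): ALLOW
  req#16 t=48s (window 4): ALLOW
  req#17 t=51s (window 4): DENY
  req#18 t=54s (window 4): DENY

Allowed counts by window: 2 2 2 2 2

Answer: 2 2 2 2 2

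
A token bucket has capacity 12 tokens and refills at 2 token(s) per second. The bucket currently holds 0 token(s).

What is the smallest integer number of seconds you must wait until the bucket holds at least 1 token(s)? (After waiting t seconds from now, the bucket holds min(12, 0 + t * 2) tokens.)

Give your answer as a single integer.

Answer: 1

Derivation:
Need 0 + t * 2 >= 1, so t >= 1/2.
Smallest integer t = ceil(1/2) = 1.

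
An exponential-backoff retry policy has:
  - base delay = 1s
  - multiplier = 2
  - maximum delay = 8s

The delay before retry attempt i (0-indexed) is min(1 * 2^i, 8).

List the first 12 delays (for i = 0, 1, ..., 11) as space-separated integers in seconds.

Answer: 1 2 4 8 8 8 8 8 8 8 8 8

Derivation:
Computing each delay:
  i=0: min(1*2^0, 8) = 1
  i=1: min(1*2^1, 8) = 2
  i=2: min(1*2^2, 8) = 4
  i=3: min(1*2^3, 8) = 8
  i=4: min(1*2^4, 8) = 8
  i=5: min(1*2^5, 8) = 8
  i=6: min(1*2^6, 8) = 8
  i=7: min(1*2^7, 8) = 8
  i=8: min(1*2^8, 8) = 8
  i=9: min(1*2^9, 8) = 8
  i=10: min(1*2^10, 8) = 8
  i=11: min(1*2^11, 8) = 8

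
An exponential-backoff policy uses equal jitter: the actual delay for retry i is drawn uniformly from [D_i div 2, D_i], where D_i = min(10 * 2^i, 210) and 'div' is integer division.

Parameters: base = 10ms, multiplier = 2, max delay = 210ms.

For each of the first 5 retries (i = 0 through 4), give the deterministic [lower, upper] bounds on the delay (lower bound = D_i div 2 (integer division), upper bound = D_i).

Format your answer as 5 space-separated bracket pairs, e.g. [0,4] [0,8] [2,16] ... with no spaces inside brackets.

Answer: [5,10] [10,20] [20,40] [40,80] [80,160]

Derivation:
Computing bounds per retry:
  i=0: D_i=min(10*2^0,210)=10, bounds=[5,10]
  i=1: D_i=min(10*2^1,210)=20, bounds=[10,20]
  i=2: D_i=min(10*2^2,210)=40, bounds=[20,40]
  i=3: D_i=min(10*2^3,210)=80, bounds=[40,80]
  i=4: D_i=min(10*2^4,210)=160, bounds=[80,160]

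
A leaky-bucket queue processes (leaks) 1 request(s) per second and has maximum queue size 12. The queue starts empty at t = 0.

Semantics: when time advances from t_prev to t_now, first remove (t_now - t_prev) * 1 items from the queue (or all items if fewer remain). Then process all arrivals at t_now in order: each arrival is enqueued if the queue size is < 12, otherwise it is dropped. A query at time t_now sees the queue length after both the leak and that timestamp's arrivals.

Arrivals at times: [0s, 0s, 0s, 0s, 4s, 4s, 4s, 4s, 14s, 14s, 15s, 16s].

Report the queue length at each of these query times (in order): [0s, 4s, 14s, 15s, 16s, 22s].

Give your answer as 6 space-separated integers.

Queue lengths at query times:
  query t=0s: backlog = 4
  query t=4s: backlog = 4
  query t=14s: backlog = 2
  query t=15s: backlog = 2
  query t=16s: backlog = 2
  query t=22s: backlog = 0

Answer: 4 4 2 2 2 0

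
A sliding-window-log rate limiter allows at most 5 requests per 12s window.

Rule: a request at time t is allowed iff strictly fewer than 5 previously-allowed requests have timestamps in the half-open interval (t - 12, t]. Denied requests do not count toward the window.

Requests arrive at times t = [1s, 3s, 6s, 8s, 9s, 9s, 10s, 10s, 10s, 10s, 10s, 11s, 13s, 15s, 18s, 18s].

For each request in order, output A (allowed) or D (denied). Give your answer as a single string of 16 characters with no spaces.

Tracking allowed requests in the window:
  req#1 t=1s: ALLOW
  req#2 t=3s: ALLOW
  req#3 t=6s: ALLOW
  req#4 t=8s: ALLOW
  req#5 t=9s: ALLOW
  req#6 t=9s: DENY
  req#7 t=10s: DENY
  req#8 t=10s: DENY
  req#9 t=10s: DENY
  req#10 t=10s: DENY
  req#11 t=10s: DENY
  req#12 t=11s: DENY
  req#13 t=13s: ALLOW
  req#14 t=15s: ALLOW
  req#15 t=18s: ALLOW
  req#16 t=18s: DENY

Answer: AAAAADDDDDDDAAAD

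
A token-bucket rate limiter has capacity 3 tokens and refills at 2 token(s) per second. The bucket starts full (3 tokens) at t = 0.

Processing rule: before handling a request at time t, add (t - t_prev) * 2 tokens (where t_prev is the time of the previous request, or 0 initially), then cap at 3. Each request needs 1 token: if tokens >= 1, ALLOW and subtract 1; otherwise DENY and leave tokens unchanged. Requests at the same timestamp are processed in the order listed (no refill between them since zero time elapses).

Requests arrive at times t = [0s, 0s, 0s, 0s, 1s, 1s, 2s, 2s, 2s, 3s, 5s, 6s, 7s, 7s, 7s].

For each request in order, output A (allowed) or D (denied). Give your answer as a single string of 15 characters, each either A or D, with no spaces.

Answer: AAADAAAADAAAAAA

Derivation:
Simulating step by step:
  req#1 t=0s: ALLOW
  req#2 t=0s: ALLOW
  req#3 t=0s: ALLOW
  req#4 t=0s: DENY
  req#5 t=1s: ALLOW
  req#6 t=1s: ALLOW
  req#7 t=2s: ALLOW
  req#8 t=2s: ALLOW
  req#9 t=2s: DENY
  req#10 t=3s: ALLOW
  req#11 t=5s: ALLOW
  req#12 t=6s: ALLOW
  req#13 t=7s: ALLOW
  req#14 t=7s: ALLOW
  req#15 t=7s: ALLOW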